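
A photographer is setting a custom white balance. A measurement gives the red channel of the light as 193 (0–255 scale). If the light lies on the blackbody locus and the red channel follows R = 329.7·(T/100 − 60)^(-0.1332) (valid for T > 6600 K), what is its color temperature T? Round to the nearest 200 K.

(t − 60)^(-0.1332) = 193/329.7 = 0.58538.
t − 60 = 0.58538^(1/-0.1332) = 0.58538^(-7.508) = 55.713, so t = 115.713.
T = 100·t = 11571 K → 11600 K to the nearest 200 K.

11600 K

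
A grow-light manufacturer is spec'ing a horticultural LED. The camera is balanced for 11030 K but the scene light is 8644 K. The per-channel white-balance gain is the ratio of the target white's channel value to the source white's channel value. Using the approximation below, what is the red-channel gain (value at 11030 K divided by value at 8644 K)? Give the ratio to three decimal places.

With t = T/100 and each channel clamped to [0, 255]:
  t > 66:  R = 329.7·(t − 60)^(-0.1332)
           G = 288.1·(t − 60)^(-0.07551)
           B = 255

At 8644 K (t = 86.44):
  R = 329.7·(86.44 − 60)^(-0.1332) = 329.7·26.44^(-0.1332) = 329.7·0.64648 = 213.144.
At 11030 K (t = 110.3):
  R = 329.7·(110.3 − 60)^(-0.1332) = 329.7·50.3^(-0.1332) = 329.7·0.59340 = 195.646.
Gain = 195.646 / 213.144 = 0.9179 → 0.918.

0.918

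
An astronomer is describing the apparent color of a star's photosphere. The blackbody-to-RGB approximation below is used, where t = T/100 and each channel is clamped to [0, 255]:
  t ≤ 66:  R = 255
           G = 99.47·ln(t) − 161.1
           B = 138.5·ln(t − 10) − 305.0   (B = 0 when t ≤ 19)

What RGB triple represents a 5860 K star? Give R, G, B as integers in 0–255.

t = 5860/100 = 58.6; the t ≤ 66 branch applies.
R = 255 by definition for t ≤ 66.
G = 99.47·ln 58.6 − 161.1 = 99.47·4.0707 − 161.1 = 243.816.
B = 138.5·ln(58.6 − 10) − 305.0 = 138.5·ln 48.6 − 305.0 = 138.5·3.8836 − 305.0 = 232.882.
Rounded: (255, 244, 233).

R=255, G=244, B=233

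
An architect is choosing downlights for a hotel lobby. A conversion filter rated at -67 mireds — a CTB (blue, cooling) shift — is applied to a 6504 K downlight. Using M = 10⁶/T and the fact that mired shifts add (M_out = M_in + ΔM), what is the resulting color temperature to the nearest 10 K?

11530 K

M_in = 10⁶/6504 = 153.75 mireds.
M_out = 153.75 + (-67) = 86.75 mireds.
T_out = 10⁶/86.75 = 11527.2 K → 11530 K.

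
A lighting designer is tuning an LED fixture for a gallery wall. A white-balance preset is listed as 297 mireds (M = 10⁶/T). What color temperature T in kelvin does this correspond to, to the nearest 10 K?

T = 10⁶ / 297 = 3367.00 K → 3370 K.

3370 K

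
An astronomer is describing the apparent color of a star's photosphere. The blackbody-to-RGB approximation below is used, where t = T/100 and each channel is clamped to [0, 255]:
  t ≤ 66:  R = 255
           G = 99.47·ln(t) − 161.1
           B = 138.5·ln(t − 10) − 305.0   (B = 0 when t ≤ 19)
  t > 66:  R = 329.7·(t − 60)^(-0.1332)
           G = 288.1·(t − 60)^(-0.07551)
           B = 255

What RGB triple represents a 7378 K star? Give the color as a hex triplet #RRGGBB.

t = 7378/100 = 73.78; the t > 66 branch applies.
R = 329.7·(73.78 − 60)^(-0.1332) = 329.7·13.78^(-0.1332) = 329.7·0.70510 = 232.472.
G = 288.1·(73.78 − 60)^(-0.07551) = 288.1·13.78^(-0.07551) = 288.1·0.82030 = 236.330.
B = 255 by definition for t > 66.
Rounded: (232, 236, 255).
In hex: #E8ECFF.

#E8ECFF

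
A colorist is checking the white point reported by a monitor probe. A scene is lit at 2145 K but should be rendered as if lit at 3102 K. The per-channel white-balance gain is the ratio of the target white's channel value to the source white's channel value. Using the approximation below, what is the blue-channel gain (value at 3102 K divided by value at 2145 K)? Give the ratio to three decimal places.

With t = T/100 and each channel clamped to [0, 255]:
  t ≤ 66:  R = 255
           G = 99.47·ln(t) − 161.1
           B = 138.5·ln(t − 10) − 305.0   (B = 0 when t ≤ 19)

At 2145 K (t = 21.45):
  B = 138.5·ln(21.45 − 10) − 305.0 = 138.5·ln 11.45 − 305.0 = 138.5·2.4380 − 305.0 = 32.662.
At 3102 K (t = 31.02):
  B = 138.5·ln(31.02 − 10) − 305.0 = 138.5·ln 21.02 − 305.0 = 138.5·3.0455 − 305.0 = 116.798.
Gain = 116.798 / 32.662 = 3.5760 → 3.576.

3.576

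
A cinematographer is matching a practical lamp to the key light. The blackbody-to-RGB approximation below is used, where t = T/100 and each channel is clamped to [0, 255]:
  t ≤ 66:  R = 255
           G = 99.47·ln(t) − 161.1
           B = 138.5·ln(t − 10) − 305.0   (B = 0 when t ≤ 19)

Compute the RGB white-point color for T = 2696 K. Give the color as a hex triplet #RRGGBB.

#FFA757

t = 2696/100 = 26.96; the t ≤ 66 branch applies.
R = 255 by definition for t ≤ 66.
G = 99.47·ln 26.96 − 161.1 = 99.47·3.2944 − 161.1 = 166.589.
B = 138.5·ln(26.96 − 10) − 305.0 = 138.5·ln 16.96 − 305.0 = 138.5·2.8309 − 305.0 = 87.074.
Rounded: (255, 167, 87).
In hex: #FFA757.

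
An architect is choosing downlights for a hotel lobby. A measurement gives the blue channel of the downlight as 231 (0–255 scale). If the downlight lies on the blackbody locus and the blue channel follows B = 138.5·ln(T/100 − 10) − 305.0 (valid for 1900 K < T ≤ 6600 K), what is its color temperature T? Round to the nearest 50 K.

ln(t − 10) = (231 + 305.0) / 138.5 = 3.8700.
t − 10 = e^3.8700 = 47.944, so t = 57.944.
T = 100·t = 5794 K → 5800 K to the nearest 50 K.

5800 K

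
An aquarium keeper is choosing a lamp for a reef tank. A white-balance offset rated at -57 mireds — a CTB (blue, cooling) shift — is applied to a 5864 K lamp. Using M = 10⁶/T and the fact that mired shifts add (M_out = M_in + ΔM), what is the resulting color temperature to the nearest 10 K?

8810 K

M_in = 10⁶/5864 = 170.53 mireds.
M_out = 170.53 + (-57) = 113.53 mireds.
T_out = 10⁶/113.53 = 8808.1 K → 8810 K.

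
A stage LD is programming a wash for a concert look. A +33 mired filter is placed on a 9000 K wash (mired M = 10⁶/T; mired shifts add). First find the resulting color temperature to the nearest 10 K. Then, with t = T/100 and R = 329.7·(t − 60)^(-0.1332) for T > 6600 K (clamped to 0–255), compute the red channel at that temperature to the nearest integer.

M_in = 10⁶/9000 = 111.11; M_out = 111.11 + (+33) = 144.11.
T_out = 10⁶/144.11 = 6939.1 K → 6940 K; t = 69.4.
R = 329.7·(69.4 − 60)^(-0.1332) = 329.7·9.4^(-0.1332) = 329.7·0.74196 = 244.624.
Rounded: 245.

245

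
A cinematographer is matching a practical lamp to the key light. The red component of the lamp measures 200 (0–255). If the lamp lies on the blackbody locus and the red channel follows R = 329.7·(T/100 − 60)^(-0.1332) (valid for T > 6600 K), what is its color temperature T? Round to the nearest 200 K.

10200 K

(t − 60)^(-0.1332) = 200/329.7 = 0.60661.
t − 60 = 0.60661^(1/-0.1332) = 0.60661^(-7.508) = 42.638, so t = 102.638.
T = 100·t = 10264 K → 10200 K to the nearest 200 K.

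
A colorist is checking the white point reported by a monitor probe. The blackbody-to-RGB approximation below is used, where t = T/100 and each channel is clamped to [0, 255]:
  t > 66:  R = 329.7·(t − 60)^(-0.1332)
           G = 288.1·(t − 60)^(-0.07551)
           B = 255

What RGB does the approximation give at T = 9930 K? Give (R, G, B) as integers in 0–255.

t = 9930/100 = 99.3; the t > 66 branch applies.
R = 329.7·(99.3 − 60)^(-0.1332) = 329.7·39.3^(-0.1332) = 329.7·0.61323 = 202.184.
G = 288.1·(99.3 − 60)^(-0.07551) = 288.1·39.3^(-0.07551) = 288.1·0.75789 = 218.349.
B = 255 by definition for t > 66.
Rounded: (202, 218, 255).

(202, 218, 255)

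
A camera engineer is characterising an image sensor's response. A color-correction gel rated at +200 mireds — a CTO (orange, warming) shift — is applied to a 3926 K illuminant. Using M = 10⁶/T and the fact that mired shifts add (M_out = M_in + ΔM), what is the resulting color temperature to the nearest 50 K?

2200 K

M_in = 10⁶/3926 = 254.71 mireds.
M_out = 254.71 + (+200) = 454.71 mireds.
T_out = 10⁶/454.71 = 2199.2 K → 2200 K.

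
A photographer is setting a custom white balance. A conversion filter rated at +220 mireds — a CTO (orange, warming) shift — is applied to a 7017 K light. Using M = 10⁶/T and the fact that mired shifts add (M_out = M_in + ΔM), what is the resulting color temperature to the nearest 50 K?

2750 K

M_in = 10⁶/7017 = 142.51 mireds.
M_out = 142.51 + (+220) = 362.51 mireds.
T_out = 10⁶/362.51 = 2758.5 K → 2750 K.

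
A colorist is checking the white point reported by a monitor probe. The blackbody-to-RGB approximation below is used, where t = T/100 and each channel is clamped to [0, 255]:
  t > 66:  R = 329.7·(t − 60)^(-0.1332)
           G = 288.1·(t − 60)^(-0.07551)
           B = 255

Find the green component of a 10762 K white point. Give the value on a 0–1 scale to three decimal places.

t = 10762/100 = 107.62; the t > 66 branch applies.
G = 288.1·(107.62 − 60)^(-0.07551) = 288.1·47.62^(-0.07551) = 288.1·0.74698 = 215.206.
On a 0–1 scale: 215.206/255 = 0.8439 → 0.844.

0.844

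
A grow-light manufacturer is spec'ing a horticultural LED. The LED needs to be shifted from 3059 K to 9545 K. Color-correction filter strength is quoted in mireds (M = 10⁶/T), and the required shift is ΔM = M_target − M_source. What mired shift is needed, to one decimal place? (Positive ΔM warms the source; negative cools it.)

M_source = 10⁶/3059 = 326.904; M_target = 10⁶/9545 = 104.767.
ΔM = 104.767 − 326.904 = -222.137 → -222.1 mireds, a cooling shift.

-222.1 mireds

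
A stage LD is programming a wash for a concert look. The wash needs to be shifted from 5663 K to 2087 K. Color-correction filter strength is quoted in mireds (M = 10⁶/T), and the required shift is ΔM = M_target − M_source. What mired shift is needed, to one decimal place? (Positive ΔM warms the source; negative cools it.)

+302.6 mireds

M_source = 10⁶/5663 = 176.585; M_target = 10⁶/2087 = 479.157.
ΔM = 479.157 − 176.585 = 302.572 → +302.6 mireds, a warming shift.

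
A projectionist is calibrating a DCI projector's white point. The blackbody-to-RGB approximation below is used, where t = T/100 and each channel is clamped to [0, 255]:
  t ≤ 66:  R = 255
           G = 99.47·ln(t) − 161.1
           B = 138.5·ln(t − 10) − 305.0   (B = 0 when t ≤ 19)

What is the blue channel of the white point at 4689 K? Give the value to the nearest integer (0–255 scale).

195

t = 4689/100 = 46.89; the t ≤ 66 branch applies.
B = 138.5·ln(46.89 − 10) − 305.0 = 138.5·ln 36.89 − 305.0 = 138.5·3.6079 − 305.0 = 194.700.
Rounded: 195.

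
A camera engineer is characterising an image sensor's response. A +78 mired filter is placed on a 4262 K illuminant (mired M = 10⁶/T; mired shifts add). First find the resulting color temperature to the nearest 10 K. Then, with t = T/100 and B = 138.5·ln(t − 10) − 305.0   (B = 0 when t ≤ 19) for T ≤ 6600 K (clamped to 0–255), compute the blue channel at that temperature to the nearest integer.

M_in = 10⁶/4262 = 234.63; M_out = 234.63 + (+78) = 312.63.
T_out = 10⁶/312.63 = 3198.7 K → 3200 K; t = 32.
B = 138.5·ln(32 − 10) − 305.0 = 138.5·ln 22 − 305.0 = 138.5·3.0910 − 305.0 = 123.109.
Rounded: 123.

123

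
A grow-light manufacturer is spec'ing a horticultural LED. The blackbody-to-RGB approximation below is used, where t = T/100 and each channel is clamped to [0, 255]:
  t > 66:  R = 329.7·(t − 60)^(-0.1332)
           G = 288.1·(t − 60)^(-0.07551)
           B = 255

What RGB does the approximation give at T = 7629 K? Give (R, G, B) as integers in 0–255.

t = 7629/100 = 76.29; the t > 66 branch applies.
R = 329.7·(76.29 − 60)^(-0.1332) = 329.7·16.29^(-0.1332) = 329.7·0.68956 = 227.348.
G = 288.1·(76.29 − 60)^(-0.07551) = 288.1·16.29^(-0.07551) = 288.1·0.81001 = 233.363.
B = 255 by definition for t > 66.
Rounded: (227, 233, 255).

(227, 233, 255)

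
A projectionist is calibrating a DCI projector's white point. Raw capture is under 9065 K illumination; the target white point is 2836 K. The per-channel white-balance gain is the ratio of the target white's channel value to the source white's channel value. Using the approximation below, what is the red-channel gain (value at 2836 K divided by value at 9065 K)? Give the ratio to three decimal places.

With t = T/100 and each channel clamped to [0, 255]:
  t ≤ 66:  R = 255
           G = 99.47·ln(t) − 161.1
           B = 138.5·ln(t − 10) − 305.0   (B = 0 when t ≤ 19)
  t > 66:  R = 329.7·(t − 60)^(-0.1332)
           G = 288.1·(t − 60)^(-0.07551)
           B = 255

At 9065 K (t = 90.65):
  R = 329.7·(90.65 − 60)^(-0.1332) = 329.7·30.65^(-0.1332) = 329.7·0.63388 = 208.990.
At 2836 K (t = 28.36):
  R = 255 by definition for t ≤ 66.
Gain = 255.000 / 208.990 = 1.2202 → 1.220.

1.220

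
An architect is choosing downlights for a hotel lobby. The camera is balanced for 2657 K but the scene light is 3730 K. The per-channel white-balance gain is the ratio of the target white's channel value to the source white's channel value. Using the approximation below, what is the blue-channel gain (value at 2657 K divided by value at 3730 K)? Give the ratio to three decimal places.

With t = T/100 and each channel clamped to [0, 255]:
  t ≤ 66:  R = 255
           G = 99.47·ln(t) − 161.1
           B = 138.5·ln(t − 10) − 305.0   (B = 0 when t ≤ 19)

At 3730 K (t = 37.3):
  B = 138.5·ln(37.3 − 10) − 305.0 = 138.5·ln 27.3 − 305.0 = 138.5·3.3069 − 305.0 = 153.004.
At 2657 K (t = 26.57):
  B = 138.5·ln(26.57 − 10) − 305.0 = 138.5·ln 16.57 − 305.0 = 138.5·2.8076 − 305.0 = 83.852.
Gain = 83.852 / 153.004 = 0.5480 → 0.548.

0.548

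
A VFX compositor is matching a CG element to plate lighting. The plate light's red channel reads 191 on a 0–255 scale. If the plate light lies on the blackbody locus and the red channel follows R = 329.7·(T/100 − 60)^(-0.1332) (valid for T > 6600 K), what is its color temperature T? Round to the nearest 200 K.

12000 K

(t − 60)^(-0.1332) = 191/329.7 = 0.57931.
t − 60 = 0.57931^(1/-0.1332) = 0.57931^(-7.508) = 60.245, so t = 120.245.
T = 100·t = 12025 K → 12000 K to the nearest 200 K.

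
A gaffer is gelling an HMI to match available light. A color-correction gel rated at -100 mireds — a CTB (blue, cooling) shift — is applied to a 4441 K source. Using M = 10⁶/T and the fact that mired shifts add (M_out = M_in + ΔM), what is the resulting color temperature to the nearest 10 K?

M_in = 10⁶/4441 = 225.17 mireds.
M_out = 225.17 + (-100) = 125.17 mireds.
T_out = 10⁶/125.17 = 7988.8 K → 7990 K.

7990 K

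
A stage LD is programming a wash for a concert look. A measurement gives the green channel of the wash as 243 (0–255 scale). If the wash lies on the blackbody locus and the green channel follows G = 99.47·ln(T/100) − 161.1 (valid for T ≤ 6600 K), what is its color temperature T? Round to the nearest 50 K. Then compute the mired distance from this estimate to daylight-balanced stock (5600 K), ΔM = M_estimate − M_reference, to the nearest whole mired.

-6 mireds

ln t = (243 + 161.1) / 99.47 = 4.0625.
t = e^4.0625 = 58.121.
T = 100·t = 5812 K → 5800 K to the nearest 50 K.
M_estimate = 10⁶/5800 = 172.41; M_reference = 10⁶/5600 = 178.57.
ΔM = 172.41 − 178.57 = -6.16 → -6 mireds.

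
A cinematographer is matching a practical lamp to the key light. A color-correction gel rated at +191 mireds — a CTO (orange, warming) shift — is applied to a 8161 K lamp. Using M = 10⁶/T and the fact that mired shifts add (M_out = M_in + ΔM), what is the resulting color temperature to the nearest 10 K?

3190 K

M_in = 10⁶/8161 = 122.53 mireds.
M_out = 122.53 + (+191) = 313.53 mireds.
T_out = 10⁶/313.53 = 3189.4 K → 3190 K.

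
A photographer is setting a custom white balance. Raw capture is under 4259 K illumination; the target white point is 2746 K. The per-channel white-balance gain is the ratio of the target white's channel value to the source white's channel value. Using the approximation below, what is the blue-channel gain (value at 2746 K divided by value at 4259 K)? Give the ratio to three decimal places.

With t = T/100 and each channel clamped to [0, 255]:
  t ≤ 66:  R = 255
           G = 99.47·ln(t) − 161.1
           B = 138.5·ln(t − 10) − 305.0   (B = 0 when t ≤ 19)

0.513

At 4259 K (t = 42.59):
  B = 138.5·ln(42.59 − 10) − 305.0 = 138.5·ln 32.59 − 305.0 = 138.5·3.4840 − 305.0 = 177.535.
At 2746 K (t = 27.46):
  B = 138.5·ln(27.46 − 10) − 305.0 = 138.5·ln 17.46 − 305.0 = 138.5·2.8599 − 305.0 = 91.098.
Gain = 91.098 / 177.535 = 0.5131 → 0.513.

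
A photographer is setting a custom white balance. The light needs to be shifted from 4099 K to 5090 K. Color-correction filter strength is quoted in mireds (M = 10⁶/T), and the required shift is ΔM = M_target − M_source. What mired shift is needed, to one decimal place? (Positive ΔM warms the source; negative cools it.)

M_source = 10⁶/4099 = 243.962; M_target = 10⁶/5090 = 196.464.
ΔM = 196.464 − 243.962 = -47.498 → -47.5 mireds, a cooling shift.

-47.5 mireds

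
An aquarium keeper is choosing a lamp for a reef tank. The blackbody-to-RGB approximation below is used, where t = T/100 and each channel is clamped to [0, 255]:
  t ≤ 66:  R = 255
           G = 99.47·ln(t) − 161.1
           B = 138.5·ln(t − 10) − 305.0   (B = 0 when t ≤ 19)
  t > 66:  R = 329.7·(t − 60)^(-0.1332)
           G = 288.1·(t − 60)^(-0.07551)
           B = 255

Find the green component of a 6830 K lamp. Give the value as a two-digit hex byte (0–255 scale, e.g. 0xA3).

t = 6830/100 = 68.3; the t > 66 branch applies.
G = 288.1·(68.3 − 60)^(-0.07551) = 288.1·8.3^(-0.07551) = 288.1·0.85232 = 245.552.
Rounded: 246; in hex, 0xF6.

0xF6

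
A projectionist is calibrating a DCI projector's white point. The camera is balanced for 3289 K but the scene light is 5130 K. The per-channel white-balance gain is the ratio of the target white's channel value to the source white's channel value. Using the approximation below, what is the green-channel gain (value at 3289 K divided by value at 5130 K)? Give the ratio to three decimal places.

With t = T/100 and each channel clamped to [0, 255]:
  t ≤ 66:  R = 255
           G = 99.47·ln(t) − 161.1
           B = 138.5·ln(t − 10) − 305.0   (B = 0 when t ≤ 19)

0.808

At 5130 K (t = 51.3):
  G = 99.47·ln 51.3 − 161.1 = 99.47·3.9377 − 161.1 = 230.582.
At 3289 K (t = 32.89):
  G = 99.47·ln 32.89 − 161.1 = 99.47·3.4932 − 161.1 = 186.365.
Gain = 186.365 / 230.582 = 0.8082 → 0.808.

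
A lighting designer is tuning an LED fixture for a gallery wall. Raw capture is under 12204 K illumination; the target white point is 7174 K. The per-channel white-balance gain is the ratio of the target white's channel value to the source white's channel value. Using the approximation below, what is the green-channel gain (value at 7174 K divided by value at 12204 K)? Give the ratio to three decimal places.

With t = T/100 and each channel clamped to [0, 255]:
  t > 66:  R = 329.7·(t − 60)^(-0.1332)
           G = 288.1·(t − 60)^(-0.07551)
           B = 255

1.134

At 12204 K (t = 122.04):
  G = 288.1·(122.04 − 60)^(-0.07551) = 288.1·62.04^(-0.07551) = 288.1·0.73221 = 210.950.
At 7174 K (t = 71.74):
  G = 288.1·(71.74 − 60)^(-0.07551) = 288.1·11.74^(-0.07551) = 288.1·0.83029 = 239.206.
Gain = 239.206 / 210.950 = 1.1340 → 1.134.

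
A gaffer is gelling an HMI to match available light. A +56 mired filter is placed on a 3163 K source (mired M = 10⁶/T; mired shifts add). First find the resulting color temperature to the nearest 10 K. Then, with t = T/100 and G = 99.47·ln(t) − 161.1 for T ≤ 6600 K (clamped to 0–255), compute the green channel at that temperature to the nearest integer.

166

M_in = 10⁶/3163 = 316.16; M_out = 316.16 + (+56) = 372.16.
T_out = 10⁶/372.16 = 2687.0 K → 2690 K; t = 26.9.
G = 99.47·ln 26.9 − 161.1 = 99.47·3.2921 − 161.1 = 166.368.
Rounded: 166.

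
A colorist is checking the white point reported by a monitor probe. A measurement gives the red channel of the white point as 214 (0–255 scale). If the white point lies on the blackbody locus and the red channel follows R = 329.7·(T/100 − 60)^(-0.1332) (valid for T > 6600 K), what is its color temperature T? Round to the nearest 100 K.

8600 K

(t − 60)^(-0.1332) = 214/329.7 = 0.64907.
t − 60 = 0.64907^(1/-0.1332) = 0.64907^(-7.508) = 25.657, so t = 85.657.
T = 100·t = 8566 K → 8600 K to the nearest 100 K.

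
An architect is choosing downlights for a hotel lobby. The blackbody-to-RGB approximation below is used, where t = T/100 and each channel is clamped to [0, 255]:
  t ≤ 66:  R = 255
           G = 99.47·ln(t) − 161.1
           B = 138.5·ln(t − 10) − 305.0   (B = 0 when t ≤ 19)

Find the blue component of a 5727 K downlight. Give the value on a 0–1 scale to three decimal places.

0.898

t = 5727/100 = 57.27; the t ≤ 66 branch applies.
B = 138.5·ln(57.27 − 10) − 305.0 = 138.5·ln 47.27 − 305.0 = 138.5·3.8559 − 305.0 = 229.039.
On a 0–1 scale: 229.039/255 = 0.8982 → 0.898.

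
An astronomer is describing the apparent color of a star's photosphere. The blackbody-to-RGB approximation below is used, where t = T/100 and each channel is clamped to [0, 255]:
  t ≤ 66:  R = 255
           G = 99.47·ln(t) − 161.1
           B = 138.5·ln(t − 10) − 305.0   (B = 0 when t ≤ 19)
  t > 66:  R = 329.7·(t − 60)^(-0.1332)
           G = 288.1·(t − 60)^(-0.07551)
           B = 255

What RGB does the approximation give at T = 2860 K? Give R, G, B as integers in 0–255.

t = 2860/100 = 28.6; the t ≤ 66 branch applies.
R = 255 by definition for t ≤ 66.
G = 99.47·ln 28.6 − 161.1 = 99.47·3.3534 − 161.1 = 172.463.
B = 138.5·ln(28.6 − 10) − 305.0 = 138.5·ln 18.6 − 305.0 = 138.5·2.9232 − 305.0 = 99.858.
Rounded: (255, 172, 100).

R=255, G=172, B=100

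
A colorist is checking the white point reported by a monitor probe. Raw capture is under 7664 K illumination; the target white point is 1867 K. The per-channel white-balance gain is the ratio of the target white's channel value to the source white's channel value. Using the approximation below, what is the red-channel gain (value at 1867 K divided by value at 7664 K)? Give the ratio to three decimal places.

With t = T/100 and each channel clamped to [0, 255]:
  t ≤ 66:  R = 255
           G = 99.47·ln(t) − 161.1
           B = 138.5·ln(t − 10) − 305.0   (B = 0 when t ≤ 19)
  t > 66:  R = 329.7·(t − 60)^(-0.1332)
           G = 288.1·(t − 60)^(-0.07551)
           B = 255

At 7664 K (t = 76.64):
  R = 329.7·(76.64 − 60)^(-0.1332) = 329.7·16.64^(-0.1332) = 329.7·0.68761 = 226.705.
At 1867 K (t = 18.67):
  R = 255 by definition for t ≤ 66.
Gain = 255.000 / 226.705 = 1.1248 → 1.125.

1.125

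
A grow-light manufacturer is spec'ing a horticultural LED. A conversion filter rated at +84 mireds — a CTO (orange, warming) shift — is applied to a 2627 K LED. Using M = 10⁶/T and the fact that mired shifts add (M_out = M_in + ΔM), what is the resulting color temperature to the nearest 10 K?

2150 K

M_in = 10⁶/2627 = 380.66 mireds.
M_out = 380.66 + (+84) = 464.66 mireds.
T_out = 10⁶/464.66 = 2152.1 K → 2150 K.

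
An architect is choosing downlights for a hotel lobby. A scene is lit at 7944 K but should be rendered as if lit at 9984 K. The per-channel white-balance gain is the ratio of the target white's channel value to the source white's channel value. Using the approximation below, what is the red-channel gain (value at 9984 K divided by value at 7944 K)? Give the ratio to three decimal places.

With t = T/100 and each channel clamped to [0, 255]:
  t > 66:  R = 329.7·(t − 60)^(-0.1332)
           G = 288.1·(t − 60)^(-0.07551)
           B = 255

At 7944 K (t = 79.44):
  R = 329.7·(79.44 − 60)^(-0.1332) = 329.7·19.44^(-0.1332) = 329.7·0.67351 = 222.057.
At 9984 K (t = 99.84):
  R = 329.7·(99.84 − 60)^(-0.1332) = 329.7·39.84^(-0.1332) = 329.7·0.61212 = 201.816.
Gain = 201.816 / 222.057 = 0.9088 → 0.909.

0.909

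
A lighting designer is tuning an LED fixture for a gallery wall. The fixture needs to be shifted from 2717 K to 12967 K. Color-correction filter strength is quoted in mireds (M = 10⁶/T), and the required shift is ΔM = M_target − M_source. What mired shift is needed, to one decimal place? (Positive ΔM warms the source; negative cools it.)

-290.9 mireds

M_source = 10⁶/2717 = 368.053; M_target = 10⁶/12967 = 77.119.
ΔM = 77.119 − 368.053 = -290.934 → -290.9 mireds, a cooling shift.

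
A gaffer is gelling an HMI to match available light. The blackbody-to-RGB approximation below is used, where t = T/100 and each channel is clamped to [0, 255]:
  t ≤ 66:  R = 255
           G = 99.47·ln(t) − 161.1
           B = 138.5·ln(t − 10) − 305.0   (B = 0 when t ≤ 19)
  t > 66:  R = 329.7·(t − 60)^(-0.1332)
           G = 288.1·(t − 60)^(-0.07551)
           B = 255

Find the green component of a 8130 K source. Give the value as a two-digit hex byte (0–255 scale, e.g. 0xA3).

0xE5

t = 8130/100 = 81.3; the t > 66 branch applies.
G = 288.1·(81.3 − 60)^(-0.07551) = 288.1·21.3^(-0.07551) = 288.1·0.79377 = 228.685.
Rounded: 229; in hex, 0xE5.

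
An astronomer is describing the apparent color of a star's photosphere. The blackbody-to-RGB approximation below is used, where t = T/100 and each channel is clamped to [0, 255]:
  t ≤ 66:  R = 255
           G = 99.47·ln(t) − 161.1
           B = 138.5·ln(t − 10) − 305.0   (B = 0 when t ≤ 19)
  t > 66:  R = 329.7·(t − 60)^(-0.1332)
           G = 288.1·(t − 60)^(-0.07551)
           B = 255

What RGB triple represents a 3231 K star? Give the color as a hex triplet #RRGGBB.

#FFB97D

t = 3231/100 = 32.31; the t ≤ 66 branch applies.
R = 255 by definition for t ≤ 66.
G = 99.47·ln 32.31 − 161.1 = 99.47·3.4754 − 161.1 = 184.596.
B = 138.5·ln(32.31 − 10) − 305.0 = 138.5·ln 22.31 − 305.0 = 138.5·3.1050 − 305.0 = 125.047.
Rounded: (255, 185, 125).
In hex: #FFB97D.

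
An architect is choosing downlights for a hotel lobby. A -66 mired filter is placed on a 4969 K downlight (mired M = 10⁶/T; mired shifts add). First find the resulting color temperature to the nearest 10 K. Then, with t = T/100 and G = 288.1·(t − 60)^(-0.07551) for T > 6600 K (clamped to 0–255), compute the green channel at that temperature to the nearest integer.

236

M_in = 10⁶/4969 = 201.25; M_out = 201.25 + (-66) = 135.25.
T_out = 10⁶/135.25 = 7393.8 K → 7390 K; t = 73.9.
G = 288.1·(73.9 − 60)^(-0.07551) = 288.1·13.9^(-0.07551) = 288.1·0.81977 = 236.175.
Rounded: 236.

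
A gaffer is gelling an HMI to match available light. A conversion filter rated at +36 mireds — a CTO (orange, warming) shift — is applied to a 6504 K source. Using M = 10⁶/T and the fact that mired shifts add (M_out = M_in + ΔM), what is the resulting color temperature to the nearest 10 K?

5270 K

M_in = 10⁶/6504 = 153.75 mireds.
M_out = 153.75 + (+36) = 189.75 mireds.
T_out = 10⁶/189.75 = 5270.0 K → 5270 K.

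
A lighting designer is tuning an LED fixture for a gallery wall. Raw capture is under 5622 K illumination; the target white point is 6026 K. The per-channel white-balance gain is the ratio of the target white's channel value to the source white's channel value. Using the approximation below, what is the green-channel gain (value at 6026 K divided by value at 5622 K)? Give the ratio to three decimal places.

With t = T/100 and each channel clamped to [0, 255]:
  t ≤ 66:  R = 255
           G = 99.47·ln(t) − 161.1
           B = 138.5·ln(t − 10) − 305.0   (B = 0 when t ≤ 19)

1.029

At 5622 K (t = 56.22):
  G = 99.47·ln 56.22 − 161.1 = 99.47·4.0293 − 161.1 = 239.692.
At 6026 K (t = 60.26):
  G = 99.47·ln 60.26 − 161.1 = 99.47·4.0987 − 161.1 = 246.595.
Gain = 246.595 / 239.692 = 1.0288 → 1.029.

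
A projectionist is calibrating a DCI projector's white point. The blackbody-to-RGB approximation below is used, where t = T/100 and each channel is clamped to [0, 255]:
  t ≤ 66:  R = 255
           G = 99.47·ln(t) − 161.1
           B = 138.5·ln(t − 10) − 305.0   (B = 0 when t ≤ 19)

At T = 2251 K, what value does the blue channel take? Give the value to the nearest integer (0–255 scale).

t = 2251/100 = 22.51; the t ≤ 66 branch applies.
B = 138.5·ln(22.51 − 10) − 305.0 = 138.5·ln 12.51 − 305.0 = 138.5·2.5265 − 305.0 = 44.924.
Rounded: 45.

45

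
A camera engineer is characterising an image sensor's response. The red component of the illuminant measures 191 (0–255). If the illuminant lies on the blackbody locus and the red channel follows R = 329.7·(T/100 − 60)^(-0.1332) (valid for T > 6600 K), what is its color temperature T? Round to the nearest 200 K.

(t − 60)^(-0.1332) = 191/329.7 = 0.57931.
t − 60 = 0.57931^(1/-0.1332) = 0.57931^(-7.508) = 60.245, so t = 120.245.
T = 100·t = 12025 K → 12000 K to the nearest 200 K.

12000 K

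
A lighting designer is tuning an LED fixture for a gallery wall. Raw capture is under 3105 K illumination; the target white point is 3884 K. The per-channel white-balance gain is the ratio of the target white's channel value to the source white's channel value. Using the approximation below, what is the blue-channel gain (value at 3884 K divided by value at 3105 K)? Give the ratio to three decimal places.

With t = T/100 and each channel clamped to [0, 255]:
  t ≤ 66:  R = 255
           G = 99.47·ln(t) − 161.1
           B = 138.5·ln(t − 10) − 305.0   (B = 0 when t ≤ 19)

At 3105 K (t = 31.05):
  B = 138.5·ln(31.05 − 10) − 305.0 = 138.5·ln 21.05 − 305.0 = 138.5·3.0469 − 305.0 = 116.996.
At 3884 K (t = 38.84):
  B = 138.5·ln(38.84 − 10) − 305.0 = 138.5·ln 28.84 − 305.0 = 138.5·3.3618 − 305.0 = 160.604.
Gain = 160.604 / 116.996 = 1.3727 → 1.373.

1.373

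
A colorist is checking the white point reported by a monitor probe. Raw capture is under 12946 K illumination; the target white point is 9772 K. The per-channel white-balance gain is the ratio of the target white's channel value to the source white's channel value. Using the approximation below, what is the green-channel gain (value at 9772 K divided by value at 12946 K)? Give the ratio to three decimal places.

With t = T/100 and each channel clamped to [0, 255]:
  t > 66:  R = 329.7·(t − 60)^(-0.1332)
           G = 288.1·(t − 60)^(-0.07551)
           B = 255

1.047

At 12946 K (t = 129.46):
  G = 288.1·(129.46 − 60)^(-0.07551) = 288.1·69.46^(-0.07551) = 288.1·0.72599 = 209.158.
At 9772 K (t = 97.72):
  G = 288.1·(97.72 − 60)^(-0.07551) = 288.1·37.72^(-0.07551) = 288.1·0.76024 = 219.026.
Gain = 219.026 / 209.158 = 1.0472 → 1.047.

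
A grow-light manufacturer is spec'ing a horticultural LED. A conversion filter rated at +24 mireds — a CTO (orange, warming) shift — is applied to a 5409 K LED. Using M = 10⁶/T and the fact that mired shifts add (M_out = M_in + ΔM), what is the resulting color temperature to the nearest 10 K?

4790 K

M_in = 10⁶/5409 = 184.88 mireds.
M_out = 184.88 + (+24) = 208.88 mireds.
T_out = 10⁶/208.88 = 4787.5 K → 4790 K.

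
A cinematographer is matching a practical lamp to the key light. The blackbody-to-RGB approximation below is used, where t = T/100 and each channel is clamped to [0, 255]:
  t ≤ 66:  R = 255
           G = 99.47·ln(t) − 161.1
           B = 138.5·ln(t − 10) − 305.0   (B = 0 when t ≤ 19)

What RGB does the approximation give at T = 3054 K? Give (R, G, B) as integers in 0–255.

t = 3054/100 = 30.54; the t ≤ 66 branch applies.
R = 255 by definition for t ≤ 66.
G = 99.47·ln 30.54 − 161.1 = 99.47·3.4190 − 161.1 = 178.992.
B = 138.5·ln(30.54 − 10) − 305.0 = 138.5·ln 20.54 − 305.0 = 138.5·3.0224 − 305.0 = 113.599.
Rounded: (255, 179, 114).

(255, 179, 114)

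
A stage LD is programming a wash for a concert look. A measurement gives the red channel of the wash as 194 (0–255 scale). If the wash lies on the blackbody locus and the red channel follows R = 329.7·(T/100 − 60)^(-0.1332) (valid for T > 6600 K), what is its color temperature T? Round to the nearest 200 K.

(t − 60)^(-0.1332) = 194/329.7 = 0.58841.
t − 60 = 0.58841^(1/-0.1332) = 0.58841^(-7.508) = 53.593, so t = 113.593.
T = 100·t = 11359 K → 11400 K to the nearest 200 K.

11400 K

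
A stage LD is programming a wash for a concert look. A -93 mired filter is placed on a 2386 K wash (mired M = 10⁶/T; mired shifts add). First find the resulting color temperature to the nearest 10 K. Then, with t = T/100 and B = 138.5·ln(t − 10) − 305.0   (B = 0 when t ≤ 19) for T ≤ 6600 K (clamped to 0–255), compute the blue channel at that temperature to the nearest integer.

M_in = 10⁶/2386 = 419.11; M_out = 419.11 + (-93) = 326.11.
T_out = 10⁶/326.11 = 3066.4 K → 3070 K; t = 30.7.
B = 138.5·ln(30.7 − 10) − 305.0 = 138.5·ln 20.7 − 305.0 = 138.5·3.0301 − 305.0 = 114.674.
Rounded: 115.

115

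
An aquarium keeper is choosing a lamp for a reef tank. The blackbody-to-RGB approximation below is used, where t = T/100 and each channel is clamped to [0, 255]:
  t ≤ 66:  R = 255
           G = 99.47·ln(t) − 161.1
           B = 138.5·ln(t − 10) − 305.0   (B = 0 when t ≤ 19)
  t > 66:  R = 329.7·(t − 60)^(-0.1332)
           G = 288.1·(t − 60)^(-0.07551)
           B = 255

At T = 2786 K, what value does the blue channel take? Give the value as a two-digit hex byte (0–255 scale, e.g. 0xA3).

t = 2786/100 = 27.86; the t ≤ 66 branch applies.
B = 138.5·ln(27.86 − 10) − 305.0 = 138.5·ln 17.86 − 305.0 = 138.5·2.8826 − 305.0 = 94.235.
Rounded: 94; in hex, 0x5E.

0x5E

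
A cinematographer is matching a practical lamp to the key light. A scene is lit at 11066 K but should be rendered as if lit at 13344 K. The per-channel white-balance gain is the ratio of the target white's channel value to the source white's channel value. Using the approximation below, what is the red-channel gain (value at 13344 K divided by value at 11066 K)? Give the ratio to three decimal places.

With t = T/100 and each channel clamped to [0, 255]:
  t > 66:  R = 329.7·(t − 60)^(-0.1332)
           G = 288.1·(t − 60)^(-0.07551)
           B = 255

0.952

At 11066 K (t = 110.66):
  R = 329.7·(110.66 − 60)^(-0.1332) = 329.7·50.66^(-0.1332) = 329.7·0.59284 = 195.460.
At 13344 K (t = 133.44):
  R = 329.7·(133.44 − 60)^(-0.1332) = 329.7·73.44^(-0.1332) = 329.7·0.56423 = 186.027.
Gain = 186.027 / 195.460 = 0.9517 → 0.952.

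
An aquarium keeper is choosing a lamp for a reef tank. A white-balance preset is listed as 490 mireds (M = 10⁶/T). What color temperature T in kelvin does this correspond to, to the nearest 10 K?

2040 K

T = 10⁶ / 490 = 2040.82 K → 2040 K.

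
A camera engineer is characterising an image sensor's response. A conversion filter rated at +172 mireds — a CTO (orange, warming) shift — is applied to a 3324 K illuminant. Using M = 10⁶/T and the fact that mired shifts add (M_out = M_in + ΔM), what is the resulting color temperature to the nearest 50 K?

2100 K

M_in = 10⁶/3324 = 300.84 mireds.
M_out = 300.84 + (+172) = 472.84 mireds.
T_out = 10⁶/472.84 = 2114.9 K → 2100 K.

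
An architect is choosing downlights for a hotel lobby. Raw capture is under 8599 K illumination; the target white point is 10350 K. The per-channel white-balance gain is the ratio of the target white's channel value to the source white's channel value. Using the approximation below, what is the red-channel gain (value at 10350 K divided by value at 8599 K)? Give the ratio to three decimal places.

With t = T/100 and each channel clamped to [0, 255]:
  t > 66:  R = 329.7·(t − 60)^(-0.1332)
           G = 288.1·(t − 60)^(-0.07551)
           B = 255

At 8599 K (t = 85.99):
  R = 329.7·(85.99 − 60)^(-0.1332) = 329.7·25.99^(-0.1332) = 329.7·0.64796 = 213.632.
At 10350 K (t = 103.5):
  R = 329.7·(103.5 − 60)^(-0.1332) = 329.7·43.5^(-0.1332) = 329.7·0.60500 = 199.468.
Gain = 199.468 / 213.632 = 0.9337 → 0.934.

0.934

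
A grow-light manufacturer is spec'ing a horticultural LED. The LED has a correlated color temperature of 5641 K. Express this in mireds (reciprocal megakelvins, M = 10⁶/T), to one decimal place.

M = 10⁶ / 5641 = 177.274 → 177.3 mireds.

177.3 mireds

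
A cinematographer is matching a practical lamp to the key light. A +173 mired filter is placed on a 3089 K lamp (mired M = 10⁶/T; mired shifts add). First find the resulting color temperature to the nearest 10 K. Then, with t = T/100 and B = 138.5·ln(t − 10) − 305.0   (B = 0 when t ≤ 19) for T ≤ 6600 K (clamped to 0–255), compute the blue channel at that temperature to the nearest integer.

15

M_in = 10⁶/3089 = 323.73; M_out = 323.73 + (+173) = 496.73.
T_out = 10⁶/496.73 = 2013.2 K → 2010 K; t = 20.1.
B = 138.5·ln(20.1 − 10) − 305.0 = 138.5·ln 10.1 − 305.0 = 138.5·2.3125 − 305.0 = 15.286.
Rounded: 15.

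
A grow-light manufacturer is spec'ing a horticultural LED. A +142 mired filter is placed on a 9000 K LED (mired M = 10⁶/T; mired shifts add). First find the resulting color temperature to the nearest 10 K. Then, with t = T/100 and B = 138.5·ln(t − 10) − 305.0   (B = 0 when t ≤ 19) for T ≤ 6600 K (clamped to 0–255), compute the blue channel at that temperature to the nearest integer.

164

M_in = 10⁶/9000 = 111.11; M_out = 111.11 + (+142) = 253.11.
T_out = 10⁶/253.11 = 3950.8 K → 3950 K; t = 39.5.
B = 138.5·ln(39.5 − 10) − 305.0 = 138.5·ln 29.5 − 305.0 = 138.5·3.3844 − 305.0 = 163.738.
Rounded: 164.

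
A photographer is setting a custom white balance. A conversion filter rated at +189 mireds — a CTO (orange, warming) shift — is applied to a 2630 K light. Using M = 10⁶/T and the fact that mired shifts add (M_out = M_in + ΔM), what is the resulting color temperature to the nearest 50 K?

M_in = 10⁶/2630 = 380.23 mireds.
M_out = 380.23 + (+189) = 569.23 mireds.
T_out = 10⁶/569.23 = 1756.8 K → 1750 K.

1750 K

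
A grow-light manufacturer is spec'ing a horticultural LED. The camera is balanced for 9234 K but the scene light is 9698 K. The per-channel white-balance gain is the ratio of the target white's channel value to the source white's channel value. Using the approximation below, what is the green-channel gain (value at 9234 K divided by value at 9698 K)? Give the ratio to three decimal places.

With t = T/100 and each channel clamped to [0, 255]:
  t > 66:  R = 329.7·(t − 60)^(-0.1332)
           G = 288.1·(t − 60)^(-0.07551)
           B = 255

1.010

At 9698 K (t = 96.98):
  G = 288.1·(96.98 − 60)^(-0.07551) = 288.1·36.98^(-0.07551) = 288.1·0.76138 = 219.354.
At 9234 K (t = 92.34):
  G = 288.1·(92.34 − 60)^(-0.07551) = 288.1·32.34^(-0.07551) = 288.1·0.76913 = 221.586.
Gain = 221.586 / 219.354 = 1.0102 → 1.010.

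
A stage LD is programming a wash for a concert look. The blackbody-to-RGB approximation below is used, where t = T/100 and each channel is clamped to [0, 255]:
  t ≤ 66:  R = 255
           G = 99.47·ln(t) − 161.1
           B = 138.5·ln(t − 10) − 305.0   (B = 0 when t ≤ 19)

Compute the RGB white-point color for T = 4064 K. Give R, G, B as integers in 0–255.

R=255, G=207, B=169

t = 4064/100 = 40.64; the t ≤ 66 branch applies.
R = 255 by definition for t ≤ 66.
G = 99.47·ln 40.64 − 161.1 = 99.47·3.7048 − 161.1 = 207.412.
B = 138.5·ln(40.64 − 10) − 305.0 = 138.5·ln 30.64 − 305.0 = 138.5·3.4223 − 305.0 = 168.989.
Rounded: (255, 207, 169).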